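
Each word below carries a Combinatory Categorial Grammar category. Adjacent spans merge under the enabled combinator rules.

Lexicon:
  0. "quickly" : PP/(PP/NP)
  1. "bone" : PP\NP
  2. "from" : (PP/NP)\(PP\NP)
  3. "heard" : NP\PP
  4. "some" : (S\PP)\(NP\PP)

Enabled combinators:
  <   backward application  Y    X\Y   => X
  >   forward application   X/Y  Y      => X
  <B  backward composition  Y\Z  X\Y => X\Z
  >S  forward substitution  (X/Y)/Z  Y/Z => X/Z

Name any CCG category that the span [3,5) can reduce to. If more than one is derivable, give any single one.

S\PP

[0,5] S   <
  [0,3] PP   >
    [0,1] "quickly" : PP/(PP/NP)
    [1,3] PP/NP   <
      [1,2] "bone" : PP\NP
      [2,3] "from" : (PP/NP)\(PP\NP)
  [3,5] S\PP   <
    [3,4] "heard" : NP\PP
    [4,5] "some" : (S\PP)\(NP\PP)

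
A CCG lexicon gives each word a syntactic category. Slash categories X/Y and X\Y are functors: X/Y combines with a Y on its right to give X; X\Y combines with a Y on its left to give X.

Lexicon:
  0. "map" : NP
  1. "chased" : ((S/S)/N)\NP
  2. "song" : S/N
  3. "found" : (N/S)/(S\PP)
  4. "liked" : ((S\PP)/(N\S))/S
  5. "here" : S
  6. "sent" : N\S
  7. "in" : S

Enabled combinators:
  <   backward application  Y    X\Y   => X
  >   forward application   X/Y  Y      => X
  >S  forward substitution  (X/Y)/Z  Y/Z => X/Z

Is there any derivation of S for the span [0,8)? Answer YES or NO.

YES

[0,8] S   >
  [0,3] S/N   >S
    [0,2] (S/S)/N   <
      [0,1] "map" : NP
      [1,2] "chased" : ((S/S)/N)\NP
    [2,3] "song" : S/N
  [3,8] N   >
    [3,7] N/S   >
      [3,4] "found" : (N/S)/(S\PP)
      [4,7] S\PP   >
        [4,6] (S\PP)/(N\S)   >
          [4,5] "liked" : ((S\PP)/(N\S))/S
          [5,6] "here" : S
        [6,7] "sent" : N\S
    [7,8] "in" : S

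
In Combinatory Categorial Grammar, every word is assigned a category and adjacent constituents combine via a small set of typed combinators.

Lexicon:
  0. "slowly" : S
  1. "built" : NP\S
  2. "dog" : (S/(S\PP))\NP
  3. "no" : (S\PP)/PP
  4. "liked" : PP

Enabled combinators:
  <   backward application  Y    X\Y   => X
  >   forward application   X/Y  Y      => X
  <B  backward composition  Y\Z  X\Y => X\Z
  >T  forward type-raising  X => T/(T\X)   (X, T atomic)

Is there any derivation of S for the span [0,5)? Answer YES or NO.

[0,5] S   >
  [0,3] S/(S\PP)   <
    [0,2] NP   <
      [0,1] "slowly" : S
      [1,2] "built" : NP\S
    [2,3] "dog" : (S/(S\PP))\NP
  [3,5] S\PP   >
    [3,4] "no" : (S\PP)/PP
    [4,5] "liked" : PP

YES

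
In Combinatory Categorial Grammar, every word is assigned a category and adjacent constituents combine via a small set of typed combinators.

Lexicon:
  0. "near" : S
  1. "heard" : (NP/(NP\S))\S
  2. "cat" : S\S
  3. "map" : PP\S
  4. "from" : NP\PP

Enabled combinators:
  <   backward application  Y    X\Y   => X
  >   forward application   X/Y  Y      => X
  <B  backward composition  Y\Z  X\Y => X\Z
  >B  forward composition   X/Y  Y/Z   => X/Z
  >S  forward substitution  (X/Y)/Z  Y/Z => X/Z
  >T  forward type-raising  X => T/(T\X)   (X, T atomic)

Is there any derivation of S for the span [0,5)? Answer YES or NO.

S (NP/(NP\S))\S S\S PP\S NP\PP
CKY chart[0,5] = {N/(N\NP), NP, NP/(NP\NP), PP/(PP\NP), S/(S\NP)}; S ∉ chart

NO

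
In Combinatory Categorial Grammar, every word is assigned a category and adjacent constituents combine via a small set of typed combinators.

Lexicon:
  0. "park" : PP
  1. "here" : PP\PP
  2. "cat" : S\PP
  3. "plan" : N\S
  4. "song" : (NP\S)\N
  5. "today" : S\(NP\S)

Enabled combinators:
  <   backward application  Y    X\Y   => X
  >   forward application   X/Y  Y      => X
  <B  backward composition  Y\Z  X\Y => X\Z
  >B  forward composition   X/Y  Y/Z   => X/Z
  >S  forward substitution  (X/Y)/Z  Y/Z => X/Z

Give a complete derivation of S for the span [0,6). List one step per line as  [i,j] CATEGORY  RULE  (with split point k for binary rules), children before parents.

[0,6] S   <
  [0,4] N   <
    [0,1] "park" : PP
    [1,4] N\PP   <B
      [1,3] S\PP   <B
        [1,2] "here" : PP\PP
        [2,3] "cat" : S\PP
      [3,4] "plan" : N\S
  [4,6] S\N   <B
    [4,5] "song" : (NP\S)\N
    [5,6] "today" : S\(NP\S)

[0,1] PP  lex  "park"
[1,2] PP\PP  lex  "here"
[2,3] S\PP  lex  "cat"
[1,3] S\PP  <B  k=2
[3,4] N\S  lex  "plan"
[1,4] N\PP  <B  k=3
[0,4] N  <  k=1
[4,5] (NP\S)\N  lex  "song"
[5,6] S\(NP\S)  lex  "today"
[4,6] S\N  <B  k=5
[0,6] S  <  k=4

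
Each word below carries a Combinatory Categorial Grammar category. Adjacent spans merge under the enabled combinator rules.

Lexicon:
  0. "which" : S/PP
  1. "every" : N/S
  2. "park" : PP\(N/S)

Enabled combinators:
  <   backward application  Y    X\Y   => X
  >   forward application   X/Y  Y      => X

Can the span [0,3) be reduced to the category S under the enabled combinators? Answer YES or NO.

[0,3] S   >
  [0,1] "which" : S/PP
  [1,3] PP   <
    [1,2] "every" : N/S
    [2,3] "park" : PP\(N/S)

YES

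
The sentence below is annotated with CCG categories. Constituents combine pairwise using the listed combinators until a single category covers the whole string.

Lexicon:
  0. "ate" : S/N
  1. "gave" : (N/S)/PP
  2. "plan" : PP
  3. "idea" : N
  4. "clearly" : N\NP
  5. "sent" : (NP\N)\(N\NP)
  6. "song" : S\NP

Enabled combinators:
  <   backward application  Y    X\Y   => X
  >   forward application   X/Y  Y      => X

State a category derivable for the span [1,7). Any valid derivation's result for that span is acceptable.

N

[0,7] S   >
  [0,1] "ate" : S/N
  [1,7] N   >
    [1,3] N/S   >
      [1,2] "gave" : (N/S)/PP
      [2,3] "plan" : PP
    [3,7] S   <
      [3,6] NP   <
        [3,4] "idea" : N
        [4,6] NP\N   <
          [4,5] "clearly" : N\NP
          [5,6] "sent" : (NP\N)\(N\NP)
      [6,7] "song" : S\NP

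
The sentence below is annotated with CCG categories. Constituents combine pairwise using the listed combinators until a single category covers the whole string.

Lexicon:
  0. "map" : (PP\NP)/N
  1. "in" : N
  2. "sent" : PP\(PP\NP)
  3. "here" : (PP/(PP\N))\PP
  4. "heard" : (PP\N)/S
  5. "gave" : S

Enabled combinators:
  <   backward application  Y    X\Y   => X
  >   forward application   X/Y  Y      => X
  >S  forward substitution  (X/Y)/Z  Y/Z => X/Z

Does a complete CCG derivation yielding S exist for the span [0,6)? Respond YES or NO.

NO

(PP\NP)/N N PP\(PP\NP) (PP/(PP\N))\PP (PP\N)/S S
CKY chart[0,6] = {PP}; S ∉ chart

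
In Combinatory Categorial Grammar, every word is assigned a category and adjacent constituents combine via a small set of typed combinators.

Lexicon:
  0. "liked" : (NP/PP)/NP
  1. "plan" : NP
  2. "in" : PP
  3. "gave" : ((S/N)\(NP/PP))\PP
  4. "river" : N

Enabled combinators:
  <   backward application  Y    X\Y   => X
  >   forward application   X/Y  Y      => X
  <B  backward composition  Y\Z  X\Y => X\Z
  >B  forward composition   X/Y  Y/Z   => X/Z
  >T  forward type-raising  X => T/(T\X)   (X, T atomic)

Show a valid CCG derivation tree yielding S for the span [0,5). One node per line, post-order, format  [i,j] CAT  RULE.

[0,1] (NP/PP)/NP  lex  "liked"
[1,2] NP  lex  "plan"
[0,2] NP/PP  >  k=1
[2,3] PP  lex  "in"
[3,4] ((S/N)\(NP/PP))\PP  lex  "gave"
[2,4] (S/N)\(NP/PP)  <  k=3
[0,4] S/N  <  k=2
[4,5] N  lex  "river"
[0,5] S  >  k=4

[0,5] S   >
  [0,4] S/N   <
    [0,2] NP/PP   >
      [0,1] "liked" : (NP/PP)/NP
      [1,2] "plan" : NP
    [2,4] (S/N)\(NP/PP)   <
      [2,3] "in" : PP
      [3,4] "gave" : ((S/N)\(NP/PP))\PP
  [4,5] "river" : N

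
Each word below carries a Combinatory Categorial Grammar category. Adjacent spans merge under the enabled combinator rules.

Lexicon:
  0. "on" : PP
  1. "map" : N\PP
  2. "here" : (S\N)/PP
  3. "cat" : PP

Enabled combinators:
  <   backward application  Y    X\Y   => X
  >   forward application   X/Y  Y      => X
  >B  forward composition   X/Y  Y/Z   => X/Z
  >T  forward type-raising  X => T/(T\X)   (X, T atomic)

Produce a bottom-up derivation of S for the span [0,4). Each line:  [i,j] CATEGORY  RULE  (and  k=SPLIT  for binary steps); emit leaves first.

[0,1] PP  lex  "on"
[0,1] N/(N\PP)  >T
[1,2] N\PP  lex  "map"
[0,2] N  >  k=1
[2,3] (S\N)/PP  lex  "here"
[3,4] PP  lex  "cat"
[2,4] S\N  >  k=3
[0,4] S  <  k=2

[0,4] S   <
  [0,2] N   >
    [0,1] N/(N\PP)   >T
      [0,1] "on" : PP
    [1,2] "map" : N\PP
  [2,4] S\N   >
    [2,3] "here" : (S\N)/PP
    [3,4] "cat" : PP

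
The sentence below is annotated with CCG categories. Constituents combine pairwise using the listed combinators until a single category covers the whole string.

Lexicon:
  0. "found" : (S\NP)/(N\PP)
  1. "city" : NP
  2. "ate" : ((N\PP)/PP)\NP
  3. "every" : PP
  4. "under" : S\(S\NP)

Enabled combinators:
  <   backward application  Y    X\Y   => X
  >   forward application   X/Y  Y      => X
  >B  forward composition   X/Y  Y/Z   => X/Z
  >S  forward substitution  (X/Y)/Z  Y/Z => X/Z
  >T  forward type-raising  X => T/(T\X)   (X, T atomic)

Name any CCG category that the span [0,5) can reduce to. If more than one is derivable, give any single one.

[0,5] S   <
  [0,4] S\NP   >
    [0,1] "found" : (S\NP)/(N\PP)
    [1,4] N\PP   >
      [1,3] (N\PP)/PP   <
        [1,2] "city" : NP
        [2,3] "ate" : ((N\PP)/PP)\NP
      [3,4] "every" : PP
  [4,5] "under" : S\(S\NP)

S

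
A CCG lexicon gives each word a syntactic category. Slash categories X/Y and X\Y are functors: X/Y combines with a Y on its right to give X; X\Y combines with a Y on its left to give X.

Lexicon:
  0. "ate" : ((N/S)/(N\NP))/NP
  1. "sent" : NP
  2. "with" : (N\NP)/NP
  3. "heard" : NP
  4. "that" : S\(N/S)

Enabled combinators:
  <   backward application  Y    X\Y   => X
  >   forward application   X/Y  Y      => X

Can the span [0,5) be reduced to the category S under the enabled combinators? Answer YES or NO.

[0,5] S   <
  [0,4] N/S   >
    [0,2] (N/S)/(N\NP)   >
      [0,1] "ate" : ((N/S)/(N\NP))/NP
      [1,2] "sent" : NP
    [2,4] N\NP   >
      [2,3] "with" : (N\NP)/NP
      [3,4] "heard" : NP
  [4,5] "that" : S\(N/S)

YES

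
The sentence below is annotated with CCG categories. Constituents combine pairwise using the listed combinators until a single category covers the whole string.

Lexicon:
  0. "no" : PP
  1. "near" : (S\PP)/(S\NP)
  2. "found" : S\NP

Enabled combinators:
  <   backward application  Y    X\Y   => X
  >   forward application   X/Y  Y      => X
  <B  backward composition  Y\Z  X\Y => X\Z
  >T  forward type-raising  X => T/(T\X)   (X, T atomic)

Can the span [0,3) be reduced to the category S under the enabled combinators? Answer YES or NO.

YES

[0,3] S   >
  [0,1] S/(S\PP)   >T
    [0,1] "no" : PP
  [1,3] S\PP   >
    [1,2] "near" : (S\PP)/(S\NP)
    [2,3] "found" : S\NP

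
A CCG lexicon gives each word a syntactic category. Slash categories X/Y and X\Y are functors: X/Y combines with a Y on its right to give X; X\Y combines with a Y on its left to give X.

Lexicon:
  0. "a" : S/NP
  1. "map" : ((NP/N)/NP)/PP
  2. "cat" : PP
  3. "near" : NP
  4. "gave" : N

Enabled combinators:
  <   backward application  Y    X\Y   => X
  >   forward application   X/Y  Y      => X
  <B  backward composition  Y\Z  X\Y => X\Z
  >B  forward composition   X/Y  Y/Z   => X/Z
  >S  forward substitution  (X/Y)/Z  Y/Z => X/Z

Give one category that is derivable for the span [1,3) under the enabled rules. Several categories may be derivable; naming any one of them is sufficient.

(NP/N)/NP

[0,5] S   >
  [0,1] "a" : S/NP
  [1,5] NP   >
    [1,4] NP/N   >
      [1,3] (NP/N)/NP   >
        [1,2] "map" : ((NP/N)/NP)/PP
        [2,3] "cat" : PP
      [3,4] "near" : NP
    [4,5] "gave" : N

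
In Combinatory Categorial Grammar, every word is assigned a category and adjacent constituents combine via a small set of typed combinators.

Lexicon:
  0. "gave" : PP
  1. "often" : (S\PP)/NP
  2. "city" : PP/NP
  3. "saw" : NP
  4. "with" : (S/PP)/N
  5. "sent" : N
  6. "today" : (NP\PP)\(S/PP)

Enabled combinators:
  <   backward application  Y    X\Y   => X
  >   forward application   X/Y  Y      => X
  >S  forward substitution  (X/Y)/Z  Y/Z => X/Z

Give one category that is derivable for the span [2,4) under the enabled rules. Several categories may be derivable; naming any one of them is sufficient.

PP

[0,7] S   <
  [0,1] "gave" : PP
  [1,7] S\PP   >
    [1,2] "often" : (S\PP)/NP
    [2,7] NP   <
      [2,4] PP   >
        [2,3] "city" : PP/NP
        [3,4] "saw" : NP
      [4,7] NP\PP   <
        [4,6] S/PP   >
          [4,5] "with" : (S/PP)/N
          [5,6] "sent" : N
        [6,7] "today" : (NP\PP)\(S/PP)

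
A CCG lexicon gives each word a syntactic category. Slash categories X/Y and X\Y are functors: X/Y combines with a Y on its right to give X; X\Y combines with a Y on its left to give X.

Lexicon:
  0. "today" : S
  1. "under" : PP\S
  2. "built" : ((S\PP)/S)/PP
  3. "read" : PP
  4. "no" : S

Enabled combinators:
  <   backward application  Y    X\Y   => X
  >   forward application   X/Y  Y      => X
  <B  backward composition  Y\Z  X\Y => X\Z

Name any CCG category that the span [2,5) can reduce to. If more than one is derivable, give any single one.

[0,5] S   <
  [0,2] PP   <
    [0,1] "today" : S
    [1,2] "under" : PP\S
  [2,5] S\PP   >
    [2,4] (S\PP)/S   >
      [2,3] "built" : ((S\PP)/S)/PP
      [3,4] "read" : PP
    [4,5] "no" : S

S\PP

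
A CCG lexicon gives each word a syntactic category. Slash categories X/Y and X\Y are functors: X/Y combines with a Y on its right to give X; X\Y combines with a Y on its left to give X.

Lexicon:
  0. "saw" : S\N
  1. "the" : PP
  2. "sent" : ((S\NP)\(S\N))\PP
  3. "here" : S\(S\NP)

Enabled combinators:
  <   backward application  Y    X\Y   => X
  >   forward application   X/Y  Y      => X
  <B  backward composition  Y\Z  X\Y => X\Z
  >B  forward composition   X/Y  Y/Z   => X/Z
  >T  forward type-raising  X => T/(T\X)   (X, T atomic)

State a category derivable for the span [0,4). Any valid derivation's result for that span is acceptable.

[0,4] S   <
  [0,3] S\NP   <
    [0,1] "saw" : S\N
    [1,3] (S\NP)\(S\N)   <
      [1,2] "the" : PP
      [2,3] "sent" : ((S\NP)\(S\N))\PP
  [3,4] "here" : S\(S\NP)

S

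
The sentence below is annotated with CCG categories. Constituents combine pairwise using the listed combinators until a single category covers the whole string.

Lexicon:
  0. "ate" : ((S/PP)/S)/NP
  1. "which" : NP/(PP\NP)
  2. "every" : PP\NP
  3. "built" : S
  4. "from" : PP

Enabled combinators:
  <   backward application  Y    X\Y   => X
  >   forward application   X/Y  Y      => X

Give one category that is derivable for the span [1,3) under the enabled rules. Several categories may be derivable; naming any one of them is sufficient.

NP

[0,5] S   >
  [0,4] S/PP   >
    [0,3] (S/PP)/S   >
      [0,1] "ate" : ((S/PP)/S)/NP
      [1,3] NP   >
        [1,2] "which" : NP/(PP\NP)
        [2,3] "every" : PP\NP
    [3,4] "built" : S
  [4,5] "from" : PP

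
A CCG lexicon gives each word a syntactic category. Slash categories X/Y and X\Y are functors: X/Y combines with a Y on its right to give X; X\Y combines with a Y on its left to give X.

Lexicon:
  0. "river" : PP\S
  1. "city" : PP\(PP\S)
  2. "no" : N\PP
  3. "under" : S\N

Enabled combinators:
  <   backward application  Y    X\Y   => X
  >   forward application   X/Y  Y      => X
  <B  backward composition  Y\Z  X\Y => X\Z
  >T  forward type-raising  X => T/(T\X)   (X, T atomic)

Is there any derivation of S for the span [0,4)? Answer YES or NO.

[0,4] S   <
  [0,2] PP   <
    [0,1] "river" : PP\S
    [1,2] "city" : PP\(PP\S)
  [2,4] S\PP   <B
    [2,3] "no" : N\PP
    [3,4] "under" : S\N

YES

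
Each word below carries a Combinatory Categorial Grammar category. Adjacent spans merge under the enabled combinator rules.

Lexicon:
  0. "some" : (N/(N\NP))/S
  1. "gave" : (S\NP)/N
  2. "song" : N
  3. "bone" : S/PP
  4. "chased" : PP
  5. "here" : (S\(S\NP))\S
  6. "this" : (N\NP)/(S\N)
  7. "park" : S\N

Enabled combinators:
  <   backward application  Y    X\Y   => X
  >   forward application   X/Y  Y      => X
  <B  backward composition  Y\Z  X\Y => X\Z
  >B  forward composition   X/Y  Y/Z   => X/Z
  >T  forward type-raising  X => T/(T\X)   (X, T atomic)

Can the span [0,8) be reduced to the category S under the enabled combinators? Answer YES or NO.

NO

(N/(N\NP))/S (S\NP)/N N S/PP PP (S\(S\NP))\S (N\NP)/(S\N) S\N
CKY chart[0,8] = {N, N/(N\N), NP/(NP\N), PP/(PP\N), S/(S\N)}; S ∉ chart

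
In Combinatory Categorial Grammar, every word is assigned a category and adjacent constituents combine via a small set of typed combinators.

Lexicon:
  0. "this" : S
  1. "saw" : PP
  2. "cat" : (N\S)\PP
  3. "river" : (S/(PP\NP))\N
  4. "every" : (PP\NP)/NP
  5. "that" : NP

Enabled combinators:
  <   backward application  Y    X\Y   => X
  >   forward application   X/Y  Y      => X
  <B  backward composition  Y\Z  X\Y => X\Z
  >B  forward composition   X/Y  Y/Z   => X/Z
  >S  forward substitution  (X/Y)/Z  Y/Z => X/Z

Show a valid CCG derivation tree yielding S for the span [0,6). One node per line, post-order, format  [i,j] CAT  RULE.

[0,1] S  lex  "this"
[1,2] PP  lex  "saw"
[2,3] (N\S)\PP  lex  "cat"
[1,3] N\S  <  k=2
[0,3] N  <  k=1
[3,4] (S/(PP\NP))\N  lex  "river"
[0,4] S/(PP\NP)  <  k=3
[4,5] (PP\NP)/NP  lex  "every"
[5,6] NP  lex  "that"
[4,6] PP\NP  >  k=5
[0,6] S  >  k=4

[0,6] S   >
  [0,4] S/(PP\NP)   <
    [0,3] N   <
      [0,1] "this" : S
      [1,3] N\S   <
        [1,2] "saw" : PP
        [2,3] "cat" : (N\S)\PP
    [3,4] "river" : (S/(PP\NP))\N
  [4,6] PP\NP   >
    [4,5] "every" : (PP\NP)/NP
    [5,6] "that" : NP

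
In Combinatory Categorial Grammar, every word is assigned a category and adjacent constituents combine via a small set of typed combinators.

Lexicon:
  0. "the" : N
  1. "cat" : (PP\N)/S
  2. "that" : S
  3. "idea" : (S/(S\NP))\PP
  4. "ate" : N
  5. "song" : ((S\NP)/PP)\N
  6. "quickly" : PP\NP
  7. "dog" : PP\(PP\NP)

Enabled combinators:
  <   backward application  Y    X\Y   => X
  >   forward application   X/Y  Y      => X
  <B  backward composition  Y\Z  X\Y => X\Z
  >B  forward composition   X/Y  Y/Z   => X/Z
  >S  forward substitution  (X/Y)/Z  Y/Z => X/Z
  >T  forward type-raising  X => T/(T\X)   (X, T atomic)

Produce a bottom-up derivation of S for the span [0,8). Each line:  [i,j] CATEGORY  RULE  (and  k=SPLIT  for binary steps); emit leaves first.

[0,1] N  lex  "the"
[0,1] PP/(PP\N)  >T
[1,2] (PP\N)/S  lex  "cat"
[2,3] S  lex  "that"
[1,3] PP\N  >  k=2
[0,3] PP  >  k=1
[3,4] (S/(S\NP))\PP  lex  "idea"
[0,4] S/(S\NP)  <  k=3
[4,5] N  lex  "ate"
[5,6] ((S\NP)/PP)\N  lex  "song"
[4,6] (S\NP)/PP  <  k=5
[6,7] PP\NP  lex  "quickly"
[7,8] PP\(PP\NP)  lex  "dog"
[6,8] PP  <  k=7
[4,8] S\NP  >  k=6
[0,8] S  >  k=4

[0,8] S   >
  [0,4] S/(S\NP)   <
    [0,3] PP   >
      [0,1] PP/(PP\N)   >T
        [0,1] "the" : N
      [1,3] PP\N   >
        [1,2] "cat" : (PP\N)/S
        [2,3] "that" : S
    [3,4] "idea" : (S/(S\NP))\PP
  [4,8] S\NP   >
    [4,6] (S\NP)/PP   <
      [4,5] "ate" : N
      [5,6] "song" : ((S\NP)/PP)\N
    [6,8] PP   <
      [6,7] "quickly" : PP\NP
      [7,8] "dog" : PP\(PP\NP)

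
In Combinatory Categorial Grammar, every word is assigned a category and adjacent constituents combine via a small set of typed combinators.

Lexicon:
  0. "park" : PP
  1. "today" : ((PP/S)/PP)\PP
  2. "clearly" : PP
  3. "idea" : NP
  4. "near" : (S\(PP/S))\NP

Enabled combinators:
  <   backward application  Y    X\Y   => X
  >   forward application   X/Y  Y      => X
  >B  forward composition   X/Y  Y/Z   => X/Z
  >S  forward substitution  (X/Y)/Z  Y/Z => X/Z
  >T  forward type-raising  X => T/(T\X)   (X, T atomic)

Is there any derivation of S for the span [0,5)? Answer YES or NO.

[0,5] S   <
  [0,3] PP/S   >
    [0,2] (PP/S)/PP   <
      [0,1] "park" : PP
      [1,2] "today" : ((PP/S)/PP)\PP
    [2,3] "clearly" : PP
  [3,5] S\(PP/S)   <
    [3,4] "idea" : NP
    [4,5] "near" : (S\(PP/S))\NP

YES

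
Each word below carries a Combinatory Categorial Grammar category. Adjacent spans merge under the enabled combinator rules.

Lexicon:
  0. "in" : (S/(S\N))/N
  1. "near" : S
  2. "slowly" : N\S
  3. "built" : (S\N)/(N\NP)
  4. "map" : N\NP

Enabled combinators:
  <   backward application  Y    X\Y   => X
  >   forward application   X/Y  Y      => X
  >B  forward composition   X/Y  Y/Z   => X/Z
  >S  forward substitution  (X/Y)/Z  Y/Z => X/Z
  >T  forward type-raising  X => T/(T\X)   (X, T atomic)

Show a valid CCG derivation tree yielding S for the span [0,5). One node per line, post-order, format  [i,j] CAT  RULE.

[0,5] S   >
  [0,3] S/(S\N)   >
    [0,1] "in" : (S/(S\N))/N
    [1,3] N   >
      [1,2] N/(N\S)   >T
        [1,2] "near" : S
      [2,3] "slowly" : N\S
  [3,5] S\N   >
    [3,4] "built" : (S\N)/(N\NP)
    [4,5] "map" : N\NP

[0,1] (S/(S\N))/N  lex  "in"
[1,2] S  lex  "near"
[1,2] N/(N\S)  >T
[2,3] N\S  lex  "slowly"
[1,3] N  >  k=2
[0,3] S/(S\N)  >  k=1
[3,4] (S\N)/(N\NP)  lex  "built"
[4,5] N\NP  lex  "map"
[3,5] S\N  >  k=4
[0,5] S  >  k=3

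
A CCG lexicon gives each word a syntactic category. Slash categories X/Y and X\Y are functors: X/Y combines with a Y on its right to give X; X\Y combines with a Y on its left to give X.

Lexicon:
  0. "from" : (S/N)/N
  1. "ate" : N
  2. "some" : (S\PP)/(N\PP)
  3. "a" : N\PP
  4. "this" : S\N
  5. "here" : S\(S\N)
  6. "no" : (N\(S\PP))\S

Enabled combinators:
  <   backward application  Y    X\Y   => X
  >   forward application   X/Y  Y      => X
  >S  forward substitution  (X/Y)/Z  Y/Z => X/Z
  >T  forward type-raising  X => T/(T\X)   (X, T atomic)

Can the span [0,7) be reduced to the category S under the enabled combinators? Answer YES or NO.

[0,7] S   >
  [0,2] S/N   >
    [0,1] "from" : (S/N)/N
    [1,2] "ate" : N
  [2,7] N   <
    [2,4] S\PP   >
      [2,3] "some" : (S\PP)/(N\PP)
      [3,4] "a" : N\PP
    [4,7] N\(S\PP)   <
      [4,6] S   <
        [4,5] "this" : S\N
        [5,6] "here" : S\(S\N)
      [6,7] "no" : (N\(S\PP))\S

YES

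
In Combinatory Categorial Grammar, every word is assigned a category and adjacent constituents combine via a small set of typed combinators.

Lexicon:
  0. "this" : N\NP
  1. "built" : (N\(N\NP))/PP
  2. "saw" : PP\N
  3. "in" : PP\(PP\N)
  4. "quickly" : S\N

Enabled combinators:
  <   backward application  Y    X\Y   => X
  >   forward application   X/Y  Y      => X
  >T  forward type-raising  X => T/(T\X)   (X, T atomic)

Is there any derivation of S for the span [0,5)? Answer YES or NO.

YES

[0,5] S   <
  [0,4] N   <
    [0,1] "this" : N\NP
    [1,4] N\(N\NP)   >
      [1,2] "built" : (N\(N\NP))/PP
      [2,4] PP   <
        [2,3] "saw" : PP\N
        [3,4] "in" : PP\(PP\N)
  [4,5] "quickly" : S\N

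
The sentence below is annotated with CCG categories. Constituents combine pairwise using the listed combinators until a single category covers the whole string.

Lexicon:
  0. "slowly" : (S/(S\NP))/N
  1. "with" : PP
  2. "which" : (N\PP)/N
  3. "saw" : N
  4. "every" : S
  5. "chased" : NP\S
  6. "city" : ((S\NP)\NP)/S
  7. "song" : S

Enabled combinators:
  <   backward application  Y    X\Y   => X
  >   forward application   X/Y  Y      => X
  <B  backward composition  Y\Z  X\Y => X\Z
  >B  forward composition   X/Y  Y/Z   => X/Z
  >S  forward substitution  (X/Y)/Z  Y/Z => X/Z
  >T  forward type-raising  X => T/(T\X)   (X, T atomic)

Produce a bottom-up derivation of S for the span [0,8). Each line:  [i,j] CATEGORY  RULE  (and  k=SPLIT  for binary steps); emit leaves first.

[0,8] S   >
  [0,4] S/(S\NP)   >
    [0,1] "slowly" : (S/(S\NP))/N
    [1,4] N   >
      [1,2] N/(N\PP)   >T
        [1,2] "with" : PP
      [2,4] N\PP   >
        [2,3] "which" : (N\PP)/N
        [3,4] "saw" : N
  [4,8] S\NP   <
    [4,6] NP   <
      [4,5] "every" : S
      [5,6] "chased" : NP\S
    [6,8] (S\NP)\NP   >
      [6,7] "city" : ((S\NP)\NP)/S
      [7,8] "song" : S

[0,1] (S/(S\NP))/N  lex  "slowly"
[1,2] PP  lex  "with"
[1,2] N/(N\PP)  >T
[2,3] (N\PP)/N  lex  "which"
[3,4] N  lex  "saw"
[2,4] N\PP  >  k=3
[1,4] N  >  k=2
[0,4] S/(S\NP)  >  k=1
[4,5] S  lex  "every"
[5,6] NP\S  lex  "chased"
[4,6] NP  <  k=5
[6,7] ((S\NP)\NP)/S  lex  "city"
[7,8] S  lex  "song"
[6,8] (S\NP)\NP  >  k=7
[4,8] S\NP  <  k=6
[0,8] S  >  k=4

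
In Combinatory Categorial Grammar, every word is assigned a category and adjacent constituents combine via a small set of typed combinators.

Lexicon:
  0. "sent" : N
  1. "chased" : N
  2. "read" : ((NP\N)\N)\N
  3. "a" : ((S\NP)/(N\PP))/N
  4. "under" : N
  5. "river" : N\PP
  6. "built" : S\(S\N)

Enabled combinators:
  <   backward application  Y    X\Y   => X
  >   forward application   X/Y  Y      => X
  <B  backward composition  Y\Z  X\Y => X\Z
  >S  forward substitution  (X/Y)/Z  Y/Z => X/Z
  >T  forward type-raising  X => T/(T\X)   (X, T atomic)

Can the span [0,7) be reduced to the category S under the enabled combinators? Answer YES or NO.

[0,7] S   <
  [0,6] S\N   <B
    [0,3] NP\N   <
      [0,1] "sent" : N
      [1,3] (NP\N)\N   <
        [1,2] "chased" : N
        [2,3] "read" : ((NP\N)\N)\N
    [3,6] S\NP   >
      [3,5] (S\NP)/(N\PP)   >
        [3,4] "a" : ((S\NP)/(N\PP))/N
        [4,5] "under" : N
      [5,6] "river" : N\PP
  [6,7] "built" : S\(S\N)

YES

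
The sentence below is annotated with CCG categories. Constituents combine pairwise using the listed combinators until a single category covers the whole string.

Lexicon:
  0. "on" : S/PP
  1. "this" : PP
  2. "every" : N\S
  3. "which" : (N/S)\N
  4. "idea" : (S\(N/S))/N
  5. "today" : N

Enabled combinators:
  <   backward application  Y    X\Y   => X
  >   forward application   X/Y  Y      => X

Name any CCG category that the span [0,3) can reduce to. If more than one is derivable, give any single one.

N

[0,6] S   <
  [0,4] N/S   <
    [0,3] N   <
      [0,2] S   >
        [0,1] "on" : S/PP
        [1,2] "this" : PP
      [2,3] "every" : N\S
    [3,4] "which" : (N/S)\N
  [4,6] S\(N/S)   >
    [4,5] "idea" : (S\(N/S))/N
    [5,6] "today" : N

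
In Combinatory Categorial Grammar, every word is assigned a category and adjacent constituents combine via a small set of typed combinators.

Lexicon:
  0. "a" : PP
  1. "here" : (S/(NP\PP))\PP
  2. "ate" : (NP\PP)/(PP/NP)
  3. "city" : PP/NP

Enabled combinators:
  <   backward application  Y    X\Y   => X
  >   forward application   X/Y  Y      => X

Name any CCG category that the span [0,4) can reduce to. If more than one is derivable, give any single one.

S

[0,4] S   >
  [0,2] S/(NP\PP)   <
    [0,1] "a" : PP
    [1,2] "here" : (S/(NP\PP))\PP
  [2,4] NP\PP   >
    [2,3] "ate" : (NP\PP)/(PP/NP)
    [3,4] "city" : PP/NP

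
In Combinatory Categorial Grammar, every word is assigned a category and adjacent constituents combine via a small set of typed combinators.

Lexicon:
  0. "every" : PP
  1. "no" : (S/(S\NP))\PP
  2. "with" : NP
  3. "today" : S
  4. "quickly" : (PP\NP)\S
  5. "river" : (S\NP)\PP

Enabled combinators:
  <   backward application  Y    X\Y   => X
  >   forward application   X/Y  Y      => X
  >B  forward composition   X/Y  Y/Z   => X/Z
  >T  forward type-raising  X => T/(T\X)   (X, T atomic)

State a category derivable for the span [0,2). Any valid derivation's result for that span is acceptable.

S/(S\NP)

[0,6] S   >
  [0,2] S/(S\NP)   <
    [0,1] "every" : PP
    [1,2] "no" : (S/(S\NP))\PP
  [2,6] S\NP   <
    [2,5] PP   <
      [2,3] "with" : NP
      [3,5] PP\NP   <
        [3,4] "today" : S
        [4,5] "quickly" : (PP\NP)\S
    [5,6] "river" : (S\NP)\PP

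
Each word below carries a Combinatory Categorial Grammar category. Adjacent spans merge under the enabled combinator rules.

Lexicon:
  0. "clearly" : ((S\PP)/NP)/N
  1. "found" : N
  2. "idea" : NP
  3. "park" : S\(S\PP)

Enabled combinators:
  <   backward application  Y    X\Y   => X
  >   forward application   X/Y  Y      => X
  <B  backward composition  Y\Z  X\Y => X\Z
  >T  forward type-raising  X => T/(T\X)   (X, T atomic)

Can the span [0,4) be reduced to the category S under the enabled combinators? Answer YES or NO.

YES

[0,4] S   <
  [0,3] S\PP   >
    [0,2] (S\PP)/NP   >
      [0,1] "clearly" : ((S\PP)/NP)/N
      [1,2] "found" : N
    [2,3] "idea" : NP
  [3,4] "park" : S\(S\PP)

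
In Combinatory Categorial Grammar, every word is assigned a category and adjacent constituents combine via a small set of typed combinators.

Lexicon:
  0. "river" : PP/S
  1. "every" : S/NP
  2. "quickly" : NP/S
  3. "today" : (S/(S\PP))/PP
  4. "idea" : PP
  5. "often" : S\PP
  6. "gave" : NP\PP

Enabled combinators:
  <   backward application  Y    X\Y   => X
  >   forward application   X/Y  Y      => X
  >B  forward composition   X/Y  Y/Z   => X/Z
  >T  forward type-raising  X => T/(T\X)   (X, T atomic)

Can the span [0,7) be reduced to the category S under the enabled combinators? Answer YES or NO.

NO

PP/S S/NP NP/S (S/(S\PP))/PP PP S\PP NP\PP
CKY chart[0,7] = {N/(N\NP), NP, NP/(NP\NP), PP/(PP\NP), S/(S\NP)}; S ∉ chart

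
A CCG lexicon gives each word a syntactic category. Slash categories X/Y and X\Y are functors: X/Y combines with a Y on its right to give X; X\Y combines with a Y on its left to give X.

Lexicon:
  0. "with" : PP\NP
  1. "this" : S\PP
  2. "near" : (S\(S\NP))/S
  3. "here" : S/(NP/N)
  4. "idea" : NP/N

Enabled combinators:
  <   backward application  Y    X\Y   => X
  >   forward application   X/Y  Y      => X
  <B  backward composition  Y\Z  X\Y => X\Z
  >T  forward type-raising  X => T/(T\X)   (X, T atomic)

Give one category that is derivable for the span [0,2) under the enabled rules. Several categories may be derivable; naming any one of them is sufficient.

[0,5] S   <
  [0,2] S\NP   <B
    [0,1] "with" : PP\NP
    [1,2] "this" : S\PP
  [2,5] S\(S\NP)   >
    [2,3] "near" : (S\(S\NP))/S
    [3,5] S   >
      [3,4] "here" : S/(NP/N)
      [4,5] "idea" : NP/N

S\NP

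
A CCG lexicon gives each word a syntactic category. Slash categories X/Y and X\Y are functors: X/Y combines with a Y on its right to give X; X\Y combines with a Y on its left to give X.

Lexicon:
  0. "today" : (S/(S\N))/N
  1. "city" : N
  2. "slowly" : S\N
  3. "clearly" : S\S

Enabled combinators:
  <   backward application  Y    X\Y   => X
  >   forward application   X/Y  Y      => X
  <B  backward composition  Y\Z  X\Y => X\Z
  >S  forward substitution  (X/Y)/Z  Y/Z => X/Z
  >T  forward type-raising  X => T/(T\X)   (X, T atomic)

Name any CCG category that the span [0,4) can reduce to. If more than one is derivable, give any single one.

[0,4] S   >
  [0,2] S/(S\N)   >
    [0,1] "today" : (S/(S\N))/N
    [1,2] "city" : N
  [2,4] S\N   <B
    [2,3] "slowly" : S\N
    [3,4] "clearly" : S\S

S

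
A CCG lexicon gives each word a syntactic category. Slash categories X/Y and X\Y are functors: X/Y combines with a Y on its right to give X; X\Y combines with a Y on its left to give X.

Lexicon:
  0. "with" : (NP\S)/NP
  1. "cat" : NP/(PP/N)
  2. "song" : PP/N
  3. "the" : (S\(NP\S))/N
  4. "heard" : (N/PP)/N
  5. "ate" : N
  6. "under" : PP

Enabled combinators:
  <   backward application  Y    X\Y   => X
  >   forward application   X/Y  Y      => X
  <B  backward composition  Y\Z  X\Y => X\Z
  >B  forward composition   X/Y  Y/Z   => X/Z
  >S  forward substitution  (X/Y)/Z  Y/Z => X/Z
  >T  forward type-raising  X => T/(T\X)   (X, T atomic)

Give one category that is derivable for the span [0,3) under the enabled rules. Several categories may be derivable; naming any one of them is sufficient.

[0,7] S   <
  [0,3] NP\S   >
    [0,1] "with" : (NP\S)/NP
    [1,3] NP   >
      [1,2] "cat" : NP/(PP/N)
      [2,3] "song" : PP/N
  [3,7] S\(NP\S)   >
    [3,4] "the" : (S\(NP\S))/N
    [4,7] N   >
      [4,6] N/PP   >
        [4,5] "heard" : (N/PP)/N
        [5,6] "ate" : N
      [6,7] "under" : PP

NP\S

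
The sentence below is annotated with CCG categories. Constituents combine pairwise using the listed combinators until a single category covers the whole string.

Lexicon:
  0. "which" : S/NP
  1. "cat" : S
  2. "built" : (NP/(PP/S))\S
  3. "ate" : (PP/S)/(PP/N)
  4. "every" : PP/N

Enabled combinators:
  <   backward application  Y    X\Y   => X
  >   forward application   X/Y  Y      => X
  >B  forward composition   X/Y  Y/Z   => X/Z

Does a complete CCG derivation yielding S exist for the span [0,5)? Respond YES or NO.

[0,5] S   >
  [0,1] "which" : S/NP
  [1,5] NP   >
    [1,3] NP/(PP/S)   <
      [1,2] "cat" : S
      [2,3] "built" : (NP/(PP/S))\S
    [3,5] PP/S   >
      [3,4] "ate" : (PP/S)/(PP/N)
      [4,5] "every" : PP/N

YES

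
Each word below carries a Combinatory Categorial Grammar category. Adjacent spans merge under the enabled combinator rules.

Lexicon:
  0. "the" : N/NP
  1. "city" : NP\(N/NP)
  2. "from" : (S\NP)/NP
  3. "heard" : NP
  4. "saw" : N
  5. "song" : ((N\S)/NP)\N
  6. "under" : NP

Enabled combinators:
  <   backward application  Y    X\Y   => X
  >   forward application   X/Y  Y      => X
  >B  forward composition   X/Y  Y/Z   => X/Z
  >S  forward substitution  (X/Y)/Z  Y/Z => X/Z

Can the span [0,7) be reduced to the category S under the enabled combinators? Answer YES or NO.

NO

N/NP NP\(N/NP) (S\NP)/NP NP N ((N\S)/NP)\N NP
CKY chart[0,7] = {N}; S ∉ chart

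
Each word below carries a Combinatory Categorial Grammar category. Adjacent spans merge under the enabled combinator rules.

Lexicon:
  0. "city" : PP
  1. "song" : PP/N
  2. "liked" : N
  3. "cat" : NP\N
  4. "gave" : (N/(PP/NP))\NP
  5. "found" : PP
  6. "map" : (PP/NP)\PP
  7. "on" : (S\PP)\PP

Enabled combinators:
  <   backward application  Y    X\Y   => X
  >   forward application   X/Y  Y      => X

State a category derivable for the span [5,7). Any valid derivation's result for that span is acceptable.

[0,8] S   <
  [0,1] "city" : PP
  [1,8] S\PP   <
    [1,7] PP   >
      [1,2] "song" : PP/N
      [2,7] N   >
        [2,5] N/(PP/NP)   <
          [2,4] NP   <
            [2,3] "liked" : N
            [3,4] "cat" : NP\N
          [4,5] "gave" : (N/(PP/NP))\NP
        [5,7] PP/NP   <
          [5,6] "found" : PP
          [6,7] "map" : (PP/NP)\PP
    [7,8] "on" : (S\PP)\PP

PP/NP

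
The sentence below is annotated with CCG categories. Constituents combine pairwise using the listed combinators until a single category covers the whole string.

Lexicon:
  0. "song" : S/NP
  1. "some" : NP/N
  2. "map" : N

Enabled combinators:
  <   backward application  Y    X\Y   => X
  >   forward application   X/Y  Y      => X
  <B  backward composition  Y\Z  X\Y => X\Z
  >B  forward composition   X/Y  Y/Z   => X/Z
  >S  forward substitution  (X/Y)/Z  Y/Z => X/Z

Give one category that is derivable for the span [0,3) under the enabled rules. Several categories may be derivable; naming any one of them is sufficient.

[0,3] S   >
  [0,1] "song" : S/NP
  [1,3] NP   >
    [1,2] "some" : NP/N
    [2,3] "map" : N

S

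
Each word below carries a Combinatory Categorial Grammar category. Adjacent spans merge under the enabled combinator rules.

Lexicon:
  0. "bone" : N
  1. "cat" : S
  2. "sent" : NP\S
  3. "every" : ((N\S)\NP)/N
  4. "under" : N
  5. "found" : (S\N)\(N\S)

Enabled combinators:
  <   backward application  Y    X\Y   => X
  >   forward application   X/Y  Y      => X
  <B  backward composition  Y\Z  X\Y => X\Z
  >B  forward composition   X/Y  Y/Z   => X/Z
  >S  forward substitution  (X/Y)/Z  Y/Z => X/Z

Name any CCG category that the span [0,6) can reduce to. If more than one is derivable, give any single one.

[0,6] S   <
  [0,1] "bone" : N
  [1,6] S\N   <
    [1,5] N\S   <
      [1,3] NP   <
        [1,2] "cat" : S
        [2,3] "sent" : NP\S
      [3,5] (N\S)\NP   >
        [3,4] "every" : ((N\S)\NP)/N
        [4,5] "under" : N
    [5,6] "found" : (S\N)\(N\S)

S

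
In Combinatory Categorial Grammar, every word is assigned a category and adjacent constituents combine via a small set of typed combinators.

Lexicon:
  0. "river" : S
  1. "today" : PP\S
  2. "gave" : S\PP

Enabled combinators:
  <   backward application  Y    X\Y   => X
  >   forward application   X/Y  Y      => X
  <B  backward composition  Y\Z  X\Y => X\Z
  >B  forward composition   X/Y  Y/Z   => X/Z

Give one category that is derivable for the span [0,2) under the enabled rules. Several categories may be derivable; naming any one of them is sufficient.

[0,3] S   <
  [0,2] PP   <
    [0,1] "river" : S
    [1,2] "today" : PP\S
  [2,3] "gave" : S\PP

PP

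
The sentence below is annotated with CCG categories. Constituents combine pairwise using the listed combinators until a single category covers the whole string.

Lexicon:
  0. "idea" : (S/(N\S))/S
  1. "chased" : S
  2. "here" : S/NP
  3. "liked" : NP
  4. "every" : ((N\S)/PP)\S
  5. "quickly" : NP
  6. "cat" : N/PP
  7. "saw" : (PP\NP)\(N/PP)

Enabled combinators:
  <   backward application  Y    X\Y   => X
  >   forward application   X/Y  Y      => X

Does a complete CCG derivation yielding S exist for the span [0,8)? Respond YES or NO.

YES

[0,8] S   >
  [0,2] S/(N\S)   >
    [0,1] "idea" : (S/(N\S))/S
    [1,2] "chased" : S
  [2,8] N\S   >
    [2,5] (N\S)/PP   <
      [2,4] S   >
        [2,3] "here" : S/NP
        [3,4] "liked" : NP
      [4,5] "every" : ((N\S)/PP)\S
    [5,8] PP   <
      [5,6] "quickly" : NP
      [6,8] PP\NP   <
        [6,7] "cat" : N/PP
        [7,8] "saw" : (PP\NP)\(N/PP)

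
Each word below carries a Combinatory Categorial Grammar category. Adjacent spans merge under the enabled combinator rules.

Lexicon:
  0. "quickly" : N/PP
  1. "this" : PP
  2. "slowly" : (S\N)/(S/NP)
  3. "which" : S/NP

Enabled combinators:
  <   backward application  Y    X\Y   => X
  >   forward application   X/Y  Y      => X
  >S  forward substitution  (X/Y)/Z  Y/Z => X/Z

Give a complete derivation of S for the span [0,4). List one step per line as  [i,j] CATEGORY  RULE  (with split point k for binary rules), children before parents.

[0,1] N/PP  lex  "quickly"
[1,2] PP  lex  "this"
[0,2] N  >  k=1
[2,3] (S\N)/(S/NP)  lex  "slowly"
[3,4] S/NP  lex  "which"
[2,4] S\N  >  k=3
[0,4] S  <  k=2

[0,4] S   <
  [0,2] N   >
    [0,1] "quickly" : N/PP
    [1,2] "this" : PP
  [2,4] S\N   >
    [2,3] "slowly" : (S\N)/(S/NP)
    [3,4] "which" : S/NP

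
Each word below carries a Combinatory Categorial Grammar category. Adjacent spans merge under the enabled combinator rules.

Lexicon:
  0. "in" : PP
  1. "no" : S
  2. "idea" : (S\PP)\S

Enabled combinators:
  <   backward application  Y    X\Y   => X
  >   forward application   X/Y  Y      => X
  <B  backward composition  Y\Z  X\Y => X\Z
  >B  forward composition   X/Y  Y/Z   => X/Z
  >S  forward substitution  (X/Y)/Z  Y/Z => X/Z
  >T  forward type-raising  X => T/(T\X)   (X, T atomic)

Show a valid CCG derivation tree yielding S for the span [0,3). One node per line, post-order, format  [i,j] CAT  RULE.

[0,3] S   >
  [0,1] S/(S\PP)   >T
    [0,1] "in" : PP
  [1,3] S\PP   <
    [1,2] "no" : S
    [2,3] "idea" : (S\PP)\S

[0,1] PP  lex  "in"
[0,1] S/(S\PP)  >T
[1,2] S  lex  "no"
[2,3] (S\PP)\S  lex  "idea"
[1,3] S\PP  <  k=2
[0,3] S  >  k=1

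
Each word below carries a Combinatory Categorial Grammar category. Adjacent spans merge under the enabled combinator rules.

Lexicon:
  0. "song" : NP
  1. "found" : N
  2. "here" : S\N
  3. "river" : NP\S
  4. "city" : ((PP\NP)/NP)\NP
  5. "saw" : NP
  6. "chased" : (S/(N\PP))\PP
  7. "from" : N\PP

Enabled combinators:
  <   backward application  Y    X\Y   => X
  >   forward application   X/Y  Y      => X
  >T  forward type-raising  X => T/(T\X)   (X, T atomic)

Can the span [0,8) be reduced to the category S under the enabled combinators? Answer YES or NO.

YES

[0,8] S   >
  [0,7] S/(N\PP)   <
    [0,6] PP   <
      [0,1] "song" : NP
      [1,6] PP\NP   >
        [1,5] (PP\NP)/NP   <
          [1,4] NP   <
            [1,3] S   <
              [1,2] "found" : N
              [2,3] "here" : S\N
            [3,4] "river" : NP\S
          [4,5] "city" : ((PP\NP)/NP)\NP
        [5,6] "saw" : NP
    [6,7] "chased" : (S/(N\PP))\PP
  [7,8] "from" : N\PP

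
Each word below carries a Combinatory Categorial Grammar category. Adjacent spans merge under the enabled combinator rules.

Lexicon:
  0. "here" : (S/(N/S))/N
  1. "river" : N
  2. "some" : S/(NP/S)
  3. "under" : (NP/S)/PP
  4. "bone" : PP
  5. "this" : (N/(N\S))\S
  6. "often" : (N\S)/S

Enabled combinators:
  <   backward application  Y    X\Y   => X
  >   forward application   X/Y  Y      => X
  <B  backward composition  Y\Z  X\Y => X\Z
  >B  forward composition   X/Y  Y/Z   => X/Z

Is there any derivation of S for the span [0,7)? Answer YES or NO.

[0,7] S   >
  [0,2] S/(N/S)   >
    [0,1] "here" : (S/(N/S))/N
    [1,2] "river" : N
  [2,7] N/S   >B
    [2,6] N/(N\S)   <
      [2,5] S   >
        [2,3] "some" : S/(NP/S)
        [3,5] NP/S   >
          [3,4] "under" : (NP/S)/PP
          [4,5] "bone" : PP
      [5,6] "this" : (N/(N\S))\S
    [6,7] "often" : (N\S)/S

YES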